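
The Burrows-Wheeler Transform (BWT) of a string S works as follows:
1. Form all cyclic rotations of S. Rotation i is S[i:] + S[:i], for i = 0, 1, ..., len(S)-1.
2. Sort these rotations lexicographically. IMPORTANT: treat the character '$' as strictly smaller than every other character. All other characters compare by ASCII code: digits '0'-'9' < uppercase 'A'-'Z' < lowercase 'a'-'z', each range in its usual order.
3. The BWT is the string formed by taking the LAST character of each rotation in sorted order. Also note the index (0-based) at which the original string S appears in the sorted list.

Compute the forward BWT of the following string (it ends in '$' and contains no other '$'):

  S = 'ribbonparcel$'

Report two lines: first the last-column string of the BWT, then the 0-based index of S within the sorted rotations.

All 13 rotations (rotation i = S[i:]+S[:i]):
  rot[0] = ribbonparcel$
  rot[1] = ibbonparcel$r
  rot[2] = bbonparcel$ri
  rot[3] = bonparcel$rib
  rot[4] = onparcel$ribb
  rot[5] = nparcel$ribbo
  rot[6] = parcel$ribbon
  rot[7] = arcel$ribbonp
  rot[8] = rcel$ribbonpa
  rot[9] = cel$ribbonpar
  rot[10] = el$ribbonparc
  rot[11] = l$ribbonparce
  rot[12] = $ribbonparcel
Sorted (with $ < everything):
  sorted[0] = $ribbonparcel  (last char: 'l')
  sorted[1] = arcel$ribbonp  (last char: 'p')
  sorted[2] = bbonparcel$ri  (last char: 'i')
  sorted[3] = bonparcel$rib  (last char: 'b')
  sorted[4] = cel$ribbonpar  (last char: 'r')
  sorted[5] = el$ribbonparc  (last char: 'c')
  sorted[6] = ibbonparcel$r  (last char: 'r')
  sorted[7] = l$ribbonparce  (last char: 'e')
  sorted[8] = nparcel$ribbo  (last char: 'o')
  sorted[9] = onparcel$ribb  (last char: 'b')
  sorted[10] = parcel$ribbon  (last char: 'n')
  sorted[11] = rcel$ribbonpa  (last char: 'a')
  sorted[12] = ribbonparcel$  (last char: '$')
Last column: lpibrcreobna$
Original string S is at sorted index 12

Answer: lpibrcreobna$
12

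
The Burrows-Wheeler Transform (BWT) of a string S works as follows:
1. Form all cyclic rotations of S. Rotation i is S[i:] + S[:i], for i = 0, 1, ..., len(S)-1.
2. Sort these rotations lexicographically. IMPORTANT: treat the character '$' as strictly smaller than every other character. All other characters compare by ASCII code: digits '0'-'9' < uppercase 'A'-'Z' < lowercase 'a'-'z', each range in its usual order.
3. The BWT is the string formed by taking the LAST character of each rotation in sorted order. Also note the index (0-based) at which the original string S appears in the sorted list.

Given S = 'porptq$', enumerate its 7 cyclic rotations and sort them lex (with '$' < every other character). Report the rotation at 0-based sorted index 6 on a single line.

Answer: tq$porp

Derivation:
All 7 rotations (rotation i = S[i:]+S[:i]):
  rot[0] = porptq$
  rot[1] = orptq$p
  rot[2] = rptq$po
  rot[3] = ptq$por
  rot[4] = tq$porp
  rot[5] = q$porpt
  rot[6] = $porptq
Sorted (with $ < everything):
  sorted[0] = $porptq
  sorted[1] = orptq$p
  sorted[2] = porptq$
  sorted[3] = ptq$por
  sorted[4] = q$porpt
  sorted[5] = rptq$po
  sorted[6] = tq$porp
sorted[6] = tq$porp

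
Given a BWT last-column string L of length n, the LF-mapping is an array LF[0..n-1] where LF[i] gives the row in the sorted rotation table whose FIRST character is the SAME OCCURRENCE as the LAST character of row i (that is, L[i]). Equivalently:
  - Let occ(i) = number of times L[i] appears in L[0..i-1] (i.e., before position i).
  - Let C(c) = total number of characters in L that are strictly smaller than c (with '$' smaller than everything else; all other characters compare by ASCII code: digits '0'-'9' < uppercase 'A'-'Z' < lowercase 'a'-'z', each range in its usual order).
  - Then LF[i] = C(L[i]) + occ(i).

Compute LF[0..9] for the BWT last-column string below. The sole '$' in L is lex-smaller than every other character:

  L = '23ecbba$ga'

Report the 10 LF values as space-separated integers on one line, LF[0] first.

Char counts: '$':1, '2':1, '3':1, 'a':2, 'b':2, 'c':1, 'e':1, 'g':1
C (first-col start): C('$')=0, C('2')=1, C('3')=2, C('a')=3, C('b')=5, C('c')=7, C('e')=8, C('g')=9
L[0]='2': occ=0, LF[0]=C('2')+0=1+0=1
L[1]='3': occ=0, LF[1]=C('3')+0=2+0=2
L[2]='e': occ=0, LF[2]=C('e')+0=8+0=8
L[3]='c': occ=0, LF[3]=C('c')+0=7+0=7
L[4]='b': occ=0, LF[4]=C('b')+0=5+0=5
L[5]='b': occ=1, LF[5]=C('b')+1=5+1=6
L[6]='a': occ=0, LF[6]=C('a')+0=3+0=3
L[7]='$': occ=0, LF[7]=C('$')+0=0+0=0
L[8]='g': occ=0, LF[8]=C('g')+0=9+0=9
L[9]='a': occ=1, LF[9]=C('a')+1=3+1=4

Answer: 1 2 8 7 5 6 3 0 9 4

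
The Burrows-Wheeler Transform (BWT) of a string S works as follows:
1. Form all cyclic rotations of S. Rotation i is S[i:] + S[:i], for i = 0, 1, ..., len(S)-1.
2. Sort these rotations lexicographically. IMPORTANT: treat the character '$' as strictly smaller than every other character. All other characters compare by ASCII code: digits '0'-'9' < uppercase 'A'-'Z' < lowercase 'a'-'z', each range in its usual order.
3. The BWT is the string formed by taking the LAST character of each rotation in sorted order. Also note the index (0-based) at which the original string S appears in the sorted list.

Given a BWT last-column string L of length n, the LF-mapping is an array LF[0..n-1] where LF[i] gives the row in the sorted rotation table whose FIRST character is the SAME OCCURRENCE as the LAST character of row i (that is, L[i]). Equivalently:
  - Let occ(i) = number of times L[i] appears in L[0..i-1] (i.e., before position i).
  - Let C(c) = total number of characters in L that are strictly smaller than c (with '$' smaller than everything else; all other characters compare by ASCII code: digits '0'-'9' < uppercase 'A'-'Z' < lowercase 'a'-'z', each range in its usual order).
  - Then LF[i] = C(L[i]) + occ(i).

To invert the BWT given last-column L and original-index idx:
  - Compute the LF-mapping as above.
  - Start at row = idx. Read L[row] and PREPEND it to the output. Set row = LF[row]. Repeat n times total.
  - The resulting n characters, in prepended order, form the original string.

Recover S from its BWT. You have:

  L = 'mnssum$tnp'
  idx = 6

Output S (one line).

Answer: smpuntsnm$

Derivation:
LF mapping: 1 3 6 7 9 2 0 8 4 5
Walk LF starting at row 6, prepending L[row]:
  step 1: row=6, L[6]='$', prepend. Next row=LF[6]=0
  step 2: row=0, L[0]='m', prepend. Next row=LF[0]=1
  step 3: row=1, L[1]='n', prepend. Next row=LF[1]=3
  step 4: row=3, L[3]='s', prepend. Next row=LF[3]=7
  step 5: row=7, L[7]='t', prepend. Next row=LF[7]=8
  step 6: row=8, L[8]='n', prepend. Next row=LF[8]=4
  step 7: row=4, L[4]='u', prepend. Next row=LF[4]=9
  step 8: row=9, L[9]='p', prepend. Next row=LF[9]=5
  step 9: row=5, L[5]='m', prepend. Next row=LF[5]=2
  step 10: row=2, L[2]='s', prepend. Next row=LF[2]=6
Reversed output: smpuntsnm$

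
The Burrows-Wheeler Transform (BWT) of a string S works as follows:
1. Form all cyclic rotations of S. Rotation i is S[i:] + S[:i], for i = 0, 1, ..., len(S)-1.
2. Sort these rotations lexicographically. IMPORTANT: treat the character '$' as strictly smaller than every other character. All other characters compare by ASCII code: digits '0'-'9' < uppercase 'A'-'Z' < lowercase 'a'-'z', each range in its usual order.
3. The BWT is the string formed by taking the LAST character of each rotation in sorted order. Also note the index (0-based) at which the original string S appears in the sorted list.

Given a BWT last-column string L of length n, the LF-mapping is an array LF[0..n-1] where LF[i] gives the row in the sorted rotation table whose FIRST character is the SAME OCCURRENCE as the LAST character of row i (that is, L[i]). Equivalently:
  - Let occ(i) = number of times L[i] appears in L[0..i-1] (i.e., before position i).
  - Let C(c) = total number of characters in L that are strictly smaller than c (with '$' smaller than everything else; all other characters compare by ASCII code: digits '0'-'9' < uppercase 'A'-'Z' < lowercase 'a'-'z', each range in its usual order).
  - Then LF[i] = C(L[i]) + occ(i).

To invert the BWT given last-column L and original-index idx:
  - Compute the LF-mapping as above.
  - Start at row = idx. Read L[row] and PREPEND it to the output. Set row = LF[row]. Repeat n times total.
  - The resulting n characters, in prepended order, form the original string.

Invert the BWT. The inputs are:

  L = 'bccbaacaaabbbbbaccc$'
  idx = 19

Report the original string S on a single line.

LF mapping: 7 14 15 8 1 2 16 3 4 5 9 10 11 12 13 6 17 18 19 0
Walk LF starting at row 19, prepending L[row]:
  step 1: row=19, L[19]='$', prepend. Next row=LF[19]=0
  step 2: row=0, L[0]='b', prepend. Next row=LF[0]=7
  step 3: row=7, L[7]='a', prepend. Next row=LF[7]=3
  step 4: row=3, L[3]='b', prepend. Next row=LF[3]=8
  step 5: row=8, L[8]='a', prepend. Next row=LF[8]=4
  step 6: row=4, L[4]='a', prepend. Next row=LF[4]=1
  step 7: row=1, L[1]='c', prepend. Next row=LF[1]=14
  step 8: row=14, L[14]='b', prepend. Next row=LF[14]=13
  step 9: row=13, L[13]='b', prepend. Next row=LF[13]=12
  step 10: row=12, L[12]='b', prepend. Next row=LF[12]=11
  step 11: row=11, L[11]='b', prepend. Next row=LF[11]=10
  step 12: row=10, L[10]='b', prepend. Next row=LF[10]=9
  step 13: row=9, L[9]='a', prepend. Next row=LF[9]=5
  step 14: row=5, L[5]='a', prepend. Next row=LF[5]=2
  step 15: row=2, L[2]='c', prepend. Next row=LF[2]=15
  step 16: row=15, L[15]='a', prepend. Next row=LF[15]=6
  step 17: row=6, L[6]='c', prepend. Next row=LF[6]=16
  step 18: row=16, L[16]='c', prepend. Next row=LF[16]=17
  step 19: row=17, L[17]='c', prepend. Next row=LF[17]=18
  step 20: row=18, L[18]='c', prepend. Next row=LF[18]=19
Reversed output: ccccacaabbbbbcaabab$

Answer: ccccacaabbbbbcaabab$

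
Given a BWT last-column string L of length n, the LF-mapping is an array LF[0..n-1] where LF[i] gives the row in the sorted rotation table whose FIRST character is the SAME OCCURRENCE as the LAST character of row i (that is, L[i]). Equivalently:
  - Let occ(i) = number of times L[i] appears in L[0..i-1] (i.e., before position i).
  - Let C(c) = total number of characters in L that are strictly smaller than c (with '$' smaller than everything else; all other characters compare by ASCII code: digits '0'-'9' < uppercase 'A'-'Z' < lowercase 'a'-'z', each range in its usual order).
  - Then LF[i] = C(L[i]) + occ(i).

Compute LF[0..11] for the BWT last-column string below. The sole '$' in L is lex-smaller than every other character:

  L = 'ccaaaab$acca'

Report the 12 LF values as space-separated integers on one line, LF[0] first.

Answer: 8 9 1 2 3 4 7 0 5 10 11 6

Derivation:
Char counts: '$':1, 'a':6, 'b':1, 'c':4
C (first-col start): C('$')=0, C('a')=1, C('b')=7, C('c')=8
L[0]='c': occ=0, LF[0]=C('c')+0=8+0=8
L[1]='c': occ=1, LF[1]=C('c')+1=8+1=9
L[2]='a': occ=0, LF[2]=C('a')+0=1+0=1
L[3]='a': occ=1, LF[3]=C('a')+1=1+1=2
L[4]='a': occ=2, LF[4]=C('a')+2=1+2=3
L[5]='a': occ=3, LF[5]=C('a')+3=1+3=4
L[6]='b': occ=0, LF[6]=C('b')+0=7+0=7
L[7]='$': occ=0, LF[7]=C('$')+0=0+0=0
L[8]='a': occ=4, LF[8]=C('a')+4=1+4=5
L[9]='c': occ=2, LF[9]=C('c')+2=8+2=10
L[10]='c': occ=3, LF[10]=C('c')+3=8+3=11
L[11]='a': occ=5, LF[11]=C('a')+5=1+5=6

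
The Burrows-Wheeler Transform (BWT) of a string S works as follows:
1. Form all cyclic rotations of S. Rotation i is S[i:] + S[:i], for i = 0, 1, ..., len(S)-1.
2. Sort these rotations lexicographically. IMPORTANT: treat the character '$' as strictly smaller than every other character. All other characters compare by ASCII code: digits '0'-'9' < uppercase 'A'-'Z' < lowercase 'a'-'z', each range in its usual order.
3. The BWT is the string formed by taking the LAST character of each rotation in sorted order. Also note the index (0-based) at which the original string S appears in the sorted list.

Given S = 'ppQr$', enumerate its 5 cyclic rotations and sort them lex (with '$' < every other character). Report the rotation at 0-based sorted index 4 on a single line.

Answer: r$ppQ

Derivation:
All 5 rotations (rotation i = S[i:]+S[:i]):
  rot[0] = ppQr$
  rot[1] = pQr$p
  rot[2] = Qr$pp
  rot[3] = r$ppQ
  rot[4] = $ppQr
Sorted (with $ < everything):
  sorted[0] = $ppQr
  sorted[1] = Qr$pp
  sorted[2] = pQr$p
  sorted[3] = ppQr$
  sorted[4] = r$ppQ
sorted[4] = r$ppQ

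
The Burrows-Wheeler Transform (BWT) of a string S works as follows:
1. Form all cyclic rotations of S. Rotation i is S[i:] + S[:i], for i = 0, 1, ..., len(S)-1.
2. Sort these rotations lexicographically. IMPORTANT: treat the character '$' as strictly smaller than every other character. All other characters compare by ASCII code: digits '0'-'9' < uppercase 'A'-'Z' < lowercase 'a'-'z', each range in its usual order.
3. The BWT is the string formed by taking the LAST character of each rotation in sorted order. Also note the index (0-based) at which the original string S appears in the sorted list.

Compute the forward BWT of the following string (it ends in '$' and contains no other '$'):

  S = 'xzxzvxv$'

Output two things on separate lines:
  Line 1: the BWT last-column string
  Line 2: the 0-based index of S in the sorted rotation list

Answer: vxzvz$xx
5

Derivation:
All 8 rotations (rotation i = S[i:]+S[:i]):
  rot[0] = xzxzvxv$
  rot[1] = zxzvxv$x
  rot[2] = xzvxv$xz
  rot[3] = zvxv$xzx
  rot[4] = vxv$xzxz
  rot[5] = xv$xzxzv
  rot[6] = v$xzxzvx
  rot[7] = $xzxzvxv
Sorted (with $ < everything):
  sorted[0] = $xzxzvxv  (last char: 'v')
  sorted[1] = v$xzxzvx  (last char: 'x')
  sorted[2] = vxv$xzxz  (last char: 'z')
  sorted[3] = xv$xzxzv  (last char: 'v')
  sorted[4] = xzvxv$xz  (last char: 'z')
  sorted[5] = xzxzvxv$  (last char: '$')
  sorted[6] = zvxv$xzx  (last char: 'x')
  sorted[7] = zxzvxv$x  (last char: 'x')
Last column: vxzvz$xx
Original string S is at sorted index 5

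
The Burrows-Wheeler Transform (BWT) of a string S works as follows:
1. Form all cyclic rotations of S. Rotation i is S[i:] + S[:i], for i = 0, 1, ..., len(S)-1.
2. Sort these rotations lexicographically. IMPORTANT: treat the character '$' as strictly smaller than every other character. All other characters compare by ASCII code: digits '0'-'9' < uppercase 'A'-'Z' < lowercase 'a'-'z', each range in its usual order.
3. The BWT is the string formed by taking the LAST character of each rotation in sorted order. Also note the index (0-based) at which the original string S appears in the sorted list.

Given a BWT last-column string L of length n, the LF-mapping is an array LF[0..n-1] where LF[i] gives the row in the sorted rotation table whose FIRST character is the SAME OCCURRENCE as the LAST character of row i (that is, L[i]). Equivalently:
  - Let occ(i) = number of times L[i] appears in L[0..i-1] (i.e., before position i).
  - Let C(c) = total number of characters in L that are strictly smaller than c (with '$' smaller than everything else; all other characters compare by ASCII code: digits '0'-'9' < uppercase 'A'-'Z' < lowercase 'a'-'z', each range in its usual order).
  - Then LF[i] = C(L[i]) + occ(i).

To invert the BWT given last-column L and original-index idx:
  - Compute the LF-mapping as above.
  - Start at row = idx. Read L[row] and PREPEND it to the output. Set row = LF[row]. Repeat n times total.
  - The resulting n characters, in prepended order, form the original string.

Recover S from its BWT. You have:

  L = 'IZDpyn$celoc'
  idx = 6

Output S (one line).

Answer: encyclopZDI$

Derivation:
LF mapping: 2 3 1 10 11 8 0 4 6 7 9 5
Walk LF starting at row 6, prepending L[row]:
  step 1: row=6, L[6]='$', prepend. Next row=LF[6]=0
  step 2: row=0, L[0]='I', prepend. Next row=LF[0]=2
  step 3: row=2, L[2]='D', prepend. Next row=LF[2]=1
  step 4: row=1, L[1]='Z', prepend. Next row=LF[1]=3
  step 5: row=3, L[3]='p', prepend. Next row=LF[3]=10
  step 6: row=10, L[10]='o', prepend. Next row=LF[10]=9
  step 7: row=9, L[9]='l', prepend. Next row=LF[9]=7
  step 8: row=7, L[7]='c', prepend. Next row=LF[7]=4
  step 9: row=4, L[4]='y', prepend. Next row=LF[4]=11
  step 10: row=11, L[11]='c', prepend. Next row=LF[11]=5
  step 11: row=5, L[5]='n', prepend. Next row=LF[5]=8
  step 12: row=8, L[8]='e', prepend. Next row=LF[8]=6
Reversed output: encyclopZDI$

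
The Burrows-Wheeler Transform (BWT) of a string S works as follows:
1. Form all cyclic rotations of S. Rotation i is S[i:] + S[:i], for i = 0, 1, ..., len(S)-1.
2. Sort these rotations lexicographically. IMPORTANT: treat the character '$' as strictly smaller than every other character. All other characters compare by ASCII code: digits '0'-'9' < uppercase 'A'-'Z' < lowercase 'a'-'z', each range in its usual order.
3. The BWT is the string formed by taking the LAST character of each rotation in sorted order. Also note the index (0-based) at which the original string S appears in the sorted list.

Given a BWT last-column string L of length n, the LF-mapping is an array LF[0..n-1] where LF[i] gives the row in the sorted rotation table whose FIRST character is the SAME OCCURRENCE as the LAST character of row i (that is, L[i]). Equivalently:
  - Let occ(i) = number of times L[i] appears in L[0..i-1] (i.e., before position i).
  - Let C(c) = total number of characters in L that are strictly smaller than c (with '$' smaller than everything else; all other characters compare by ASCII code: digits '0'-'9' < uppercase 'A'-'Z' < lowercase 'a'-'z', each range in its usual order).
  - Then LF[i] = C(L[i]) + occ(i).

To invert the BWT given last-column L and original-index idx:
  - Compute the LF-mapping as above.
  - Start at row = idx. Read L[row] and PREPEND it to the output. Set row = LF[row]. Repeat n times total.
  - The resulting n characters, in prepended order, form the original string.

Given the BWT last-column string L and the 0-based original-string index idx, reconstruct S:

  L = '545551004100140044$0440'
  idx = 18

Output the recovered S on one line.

LF mapping: 19 12 20 21 22 9 1 2 13 10 3 4 11 14 5 6 15 16 0 7 17 18 8
Walk LF starting at row 18, prepending L[row]:
  step 1: row=18, L[18]='$', prepend. Next row=LF[18]=0
  step 2: row=0, L[0]='5', prepend. Next row=LF[0]=19
  step 3: row=19, L[19]='0', prepend. Next row=LF[19]=7
  step 4: row=7, L[7]='0', prepend. Next row=LF[7]=2
  step 5: row=2, L[2]='5', prepend. Next row=LF[2]=20
  step 6: row=20, L[20]='4', prepend. Next row=LF[20]=17
  step 7: row=17, L[17]='4', prepend. Next row=LF[17]=16
  step 8: row=16, L[16]='4', prepend. Next row=LF[16]=15
  step 9: row=15, L[15]='0', prepend. Next row=LF[15]=6
  step 10: row=6, L[6]='0', prepend. Next row=LF[6]=1
  step 11: row=1, L[1]='4', prepend. Next row=LF[1]=12
  step 12: row=12, L[12]='1', prepend. Next row=LF[12]=11
  step 13: row=11, L[11]='0', prepend. Next row=LF[11]=4
  step 14: row=4, L[4]='5', prepend. Next row=LF[4]=22
  step 15: row=22, L[22]='0', prepend. Next row=LF[22]=8
  step 16: row=8, L[8]='4', prepend. Next row=LF[8]=13
  step 17: row=13, L[13]='4', prepend. Next row=LF[13]=14
  step 18: row=14, L[14]='0', prepend. Next row=LF[14]=5
  step 19: row=5, L[5]='1', prepend. Next row=LF[5]=9
  step 20: row=9, L[9]='1', prepend. Next row=LF[9]=10
  step 21: row=10, L[10]='0', prepend. Next row=LF[10]=3
  step 22: row=3, L[3]='5', prepend. Next row=LF[3]=21
  step 23: row=21, L[21]='4', prepend. Next row=LF[21]=18
Reversed output: 4501104405014004445005$

Answer: 4501104405014004445005$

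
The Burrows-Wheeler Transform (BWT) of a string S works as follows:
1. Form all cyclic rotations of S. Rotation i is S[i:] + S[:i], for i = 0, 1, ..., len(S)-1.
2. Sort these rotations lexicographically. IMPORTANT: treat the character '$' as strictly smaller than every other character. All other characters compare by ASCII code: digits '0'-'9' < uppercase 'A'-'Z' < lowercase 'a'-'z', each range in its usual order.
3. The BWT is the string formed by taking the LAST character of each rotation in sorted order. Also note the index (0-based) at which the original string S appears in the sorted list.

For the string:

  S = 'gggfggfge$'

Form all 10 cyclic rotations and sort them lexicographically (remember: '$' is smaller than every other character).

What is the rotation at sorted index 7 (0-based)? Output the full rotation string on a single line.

All 10 rotations (rotation i = S[i:]+S[:i]):
  rot[0] = gggfggfge$
  rot[1] = ggfggfge$g
  rot[2] = gfggfge$gg
  rot[3] = fggfge$ggg
  rot[4] = ggfge$gggf
  rot[5] = gfge$gggfg
  rot[6] = fge$gggfgg
  rot[7] = ge$gggfggf
  rot[8] = e$gggfggfg
  rot[9] = $gggfggfge
Sorted (with $ < everything):
  sorted[0] = $gggfggfge
  sorted[1] = e$gggfggfg
  sorted[2] = fge$gggfgg
  sorted[3] = fggfge$ggg
  sorted[4] = ge$gggfggf
  sorted[5] = gfge$gggfg
  sorted[6] = gfggfge$gg
  sorted[7] = ggfge$gggf
  sorted[8] = ggfggfge$g
  sorted[9] = gggfggfge$
sorted[7] = ggfge$gggf

Answer: ggfge$gggf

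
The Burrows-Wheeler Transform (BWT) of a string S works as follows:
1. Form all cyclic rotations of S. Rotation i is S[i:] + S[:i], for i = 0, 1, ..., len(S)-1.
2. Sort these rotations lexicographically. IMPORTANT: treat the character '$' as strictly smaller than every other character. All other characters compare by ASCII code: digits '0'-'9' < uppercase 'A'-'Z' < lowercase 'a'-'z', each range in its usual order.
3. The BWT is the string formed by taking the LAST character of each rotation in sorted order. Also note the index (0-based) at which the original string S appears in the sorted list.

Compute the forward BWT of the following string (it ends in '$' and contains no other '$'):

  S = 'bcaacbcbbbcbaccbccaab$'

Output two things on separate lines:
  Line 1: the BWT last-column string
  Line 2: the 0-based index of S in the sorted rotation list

All 22 rotations (rotation i = S[i:]+S[:i]):
  rot[0] = bcaacbcbbbcbaccbccaab$
  rot[1] = caacbcbbbcbaccbccaab$b
  rot[2] = aacbcbbbcbaccbccaab$bc
  rot[3] = acbcbbbcbaccbccaab$bca
  rot[4] = cbcbbbcbaccbccaab$bcaa
  rot[5] = bcbbbcbaccbccaab$bcaac
  rot[6] = cbbbcbaccbccaab$bcaacb
  rot[7] = bbbcbaccbccaab$bcaacbc
  rot[8] = bbcbaccbccaab$bcaacbcb
  rot[9] = bcbaccbccaab$bcaacbcbb
  rot[10] = cbaccbccaab$bcaacbcbbb
  rot[11] = baccbccaab$bcaacbcbbbc
  rot[12] = accbccaab$bcaacbcbbbcb
  rot[13] = ccbccaab$bcaacbcbbbcba
  rot[14] = cbccaab$bcaacbcbbbcbac
  rot[15] = bccaab$bcaacbcbbbcbacc
  rot[16] = ccaab$bcaacbcbbbcbaccb
  rot[17] = caab$bcaacbcbbbcbaccbc
  rot[18] = aab$bcaacbcbbbcbaccbcc
  rot[19] = ab$bcaacbcbbbcbaccbcca
  rot[20] = b$bcaacbcbbbcbaccbccaa
  rot[21] = $bcaacbcbbbcbaccbccaab
Sorted (with $ < everything):
  sorted[0] = $bcaacbcbbbcbaccbccaab  (last char: 'b')
  sorted[1] = aab$bcaacbcbbbcbaccbcc  (last char: 'c')
  sorted[2] = aacbcbbbcbaccbccaab$bc  (last char: 'c')
  sorted[3] = ab$bcaacbcbbbcbaccbcca  (last char: 'a')
  sorted[4] = acbcbbbcbaccbccaab$bca  (last char: 'a')
  sorted[5] = accbccaab$bcaacbcbbbcb  (last char: 'b')
  sorted[6] = b$bcaacbcbbbcbaccbccaa  (last char: 'a')
  sorted[7] = baccbccaab$bcaacbcbbbc  (last char: 'c')
  sorted[8] = bbbcbaccbccaab$bcaacbc  (last char: 'c')
  sorted[9] = bbcbaccbccaab$bcaacbcb  (last char: 'b')
  sorted[10] = bcaacbcbbbcbaccbccaab$  (last char: '$')
  sorted[11] = bcbaccbccaab$bcaacbcbb  (last char: 'b')
  sorted[12] = bcbbbcbaccbccaab$bcaac  (last char: 'c')
  sorted[13] = bccaab$bcaacbcbbbcbacc  (last char: 'c')
  sorted[14] = caab$bcaacbcbbbcbaccbc  (last char: 'c')
  sorted[15] = caacbcbbbcbaccbccaab$b  (last char: 'b')
  sorted[16] = cbaccbccaab$bcaacbcbbb  (last char: 'b')
  sorted[17] = cbbbcbaccbccaab$bcaacb  (last char: 'b')
  sorted[18] = cbcbbbcbaccbccaab$bcaa  (last char: 'a')
  sorted[19] = cbccaab$bcaacbcbbbcbac  (last char: 'c')
  sorted[20] = ccaab$bcaacbcbbbcbaccb  (last char: 'b')
  sorted[21] = ccbccaab$bcaacbcbbbcba  (last char: 'a')
Last column: bccaabaccb$bcccbbbacba
Original string S is at sorted index 10

Answer: bccaabaccb$bcccbbbacba
10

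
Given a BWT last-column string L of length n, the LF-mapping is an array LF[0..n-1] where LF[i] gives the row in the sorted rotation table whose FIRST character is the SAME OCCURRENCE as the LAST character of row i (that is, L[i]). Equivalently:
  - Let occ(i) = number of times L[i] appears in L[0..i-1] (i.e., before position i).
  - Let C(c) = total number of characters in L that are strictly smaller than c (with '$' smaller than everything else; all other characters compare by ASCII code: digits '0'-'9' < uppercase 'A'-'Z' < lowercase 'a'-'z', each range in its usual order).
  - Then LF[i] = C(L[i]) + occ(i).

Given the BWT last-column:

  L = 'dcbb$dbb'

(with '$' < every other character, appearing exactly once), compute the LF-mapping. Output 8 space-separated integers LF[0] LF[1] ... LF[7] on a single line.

Answer: 6 5 1 2 0 7 3 4

Derivation:
Char counts: '$':1, 'b':4, 'c':1, 'd':2
C (first-col start): C('$')=0, C('b')=1, C('c')=5, C('d')=6
L[0]='d': occ=0, LF[0]=C('d')+0=6+0=6
L[1]='c': occ=0, LF[1]=C('c')+0=5+0=5
L[2]='b': occ=0, LF[2]=C('b')+0=1+0=1
L[3]='b': occ=1, LF[3]=C('b')+1=1+1=2
L[4]='$': occ=0, LF[4]=C('$')+0=0+0=0
L[5]='d': occ=1, LF[5]=C('d')+1=6+1=7
L[6]='b': occ=2, LF[6]=C('b')+2=1+2=3
L[7]='b': occ=3, LF[7]=C('b')+3=1+3=4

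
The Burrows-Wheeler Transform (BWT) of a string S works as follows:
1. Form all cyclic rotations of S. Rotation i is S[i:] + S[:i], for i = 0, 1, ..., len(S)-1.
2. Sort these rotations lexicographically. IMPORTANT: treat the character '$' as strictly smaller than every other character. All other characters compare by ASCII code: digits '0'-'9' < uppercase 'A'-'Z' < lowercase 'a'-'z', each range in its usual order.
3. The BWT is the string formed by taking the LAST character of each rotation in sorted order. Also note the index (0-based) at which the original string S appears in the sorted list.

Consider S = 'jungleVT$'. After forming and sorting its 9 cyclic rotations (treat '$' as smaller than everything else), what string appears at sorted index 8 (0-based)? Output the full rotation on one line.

Answer: ungleVT$j

Derivation:
All 9 rotations (rotation i = S[i:]+S[:i]):
  rot[0] = jungleVT$
  rot[1] = ungleVT$j
  rot[2] = ngleVT$ju
  rot[3] = gleVT$jun
  rot[4] = leVT$jung
  rot[5] = eVT$jungl
  rot[6] = VT$jungle
  rot[7] = T$jungleV
  rot[8] = $jungleVT
Sorted (with $ < everything):
  sorted[0] = $jungleVT
  sorted[1] = T$jungleV
  sorted[2] = VT$jungle
  sorted[3] = eVT$jungl
  sorted[4] = gleVT$jun
  sorted[5] = jungleVT$
  sorted[6] = leVT$jung
  sorted[7] = ngleVT$ju
  sorted[8] = ungleVT$j
sorted[8] = ungleVT$j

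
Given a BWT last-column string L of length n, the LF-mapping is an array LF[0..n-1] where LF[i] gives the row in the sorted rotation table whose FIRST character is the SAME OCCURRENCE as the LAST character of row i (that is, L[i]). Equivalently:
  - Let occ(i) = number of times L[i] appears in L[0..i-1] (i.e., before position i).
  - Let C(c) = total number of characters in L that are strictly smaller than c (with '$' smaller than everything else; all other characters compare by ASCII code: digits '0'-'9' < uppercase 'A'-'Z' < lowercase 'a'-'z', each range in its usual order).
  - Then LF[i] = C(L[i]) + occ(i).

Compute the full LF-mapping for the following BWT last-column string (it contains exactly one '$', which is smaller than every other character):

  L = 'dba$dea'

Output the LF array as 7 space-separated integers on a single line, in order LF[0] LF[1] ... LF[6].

Char counts: '$':1, 'a':2, 'b':1, 'd':2, 'e':1
C (first-col start): C('$')=0, C('a')=1, C('b')=3, C('d')=4, C('e')=6
L[0]='d': occ=0, LF[0]=C('d')+0=4+0=4
L[1]='b': occ=0, LF[1]=C('b')+0=3+0=3
L[2]='a': occ=0, LF[2]=C('a')+0=1+0=1
L[3]='$': occ=0, LF[3]=C('$')+0=0+0=0
L[4]='d': occ=1, LF[4]=C('d')+1=4+1=5
L[5]='e': occ=0, LF[5]=C('e')+0=6+0=6
L[6]='a': occ=1, LF[6]=C('a')+1=1+1=2

Answer: 4 3 1 0 5 6 2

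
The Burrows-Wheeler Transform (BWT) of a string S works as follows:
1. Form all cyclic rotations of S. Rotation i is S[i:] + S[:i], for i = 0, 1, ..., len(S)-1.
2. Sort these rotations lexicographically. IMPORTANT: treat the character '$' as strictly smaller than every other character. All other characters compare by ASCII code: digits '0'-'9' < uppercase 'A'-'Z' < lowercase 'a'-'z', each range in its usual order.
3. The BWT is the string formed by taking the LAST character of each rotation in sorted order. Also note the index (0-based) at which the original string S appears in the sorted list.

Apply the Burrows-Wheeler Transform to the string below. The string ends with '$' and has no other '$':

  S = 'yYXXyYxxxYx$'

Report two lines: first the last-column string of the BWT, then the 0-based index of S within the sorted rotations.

All 12 rotations (rotation i = S[i:]+S[:i]):
  rot[0] = yYXXyYxxxYx$
  rot[1] = YXXyYxxxYx$y
  rot[2] = XXyYxxxYx$yY
  rot[3] = XyYxxxYx$yYX
  rot[4] = yYxxxYx$yYXX
  rot[5] = YxxxYx$yYXXy
  rot[6] = xxxYx$yYXXyY
  rot[7] = xxYx$yYXXyYx
  rot[8] = xYx$yYXXyYxx
  rot[9] = Yx$yYXXyYxxx
  rot[10] = x$yYXXyYxxxY
  rot[11] = $yYXXyYxxxYx
Sorted (with $ < everything):
  sorted[0] = $yYXXyYxxxYx  (last char: 'x')
  sorted[1] = XXyYxxxYx$yY  (last char: 'Y')
  sorted[2] = XyYxxxYx$yYX  (last char: 'X')
  sorted[3] = YXXyYxxxYx$y  (last char: 'y')
  sorted[4] = Yx$yYXXyYxxx  (last char: 'x')
  sorted[5] = YxxxYx$yYXXy  (last char: 'y')
  sorted[6] = x$yYXXyYxxxY  (last char: 'Y')
  sorted[7] = xYx$yYXXyYxx  (last char: 'x')
  sorted[8] = xxYx$yYXXyYx  (last char: 'x')
  sorted[9] = xxxYx$yYXXyY  (last char: 'Y')
  sorted[10] = yYXXyYxxxYx$  (last char: '$')
  sorted[11] = yYxxxYx$yYXX  (last char: 'X')
Last column: xYXyxyYxxY$X
Original string S is at sorted index 10

Answer: xYXyxyYxxY$X
10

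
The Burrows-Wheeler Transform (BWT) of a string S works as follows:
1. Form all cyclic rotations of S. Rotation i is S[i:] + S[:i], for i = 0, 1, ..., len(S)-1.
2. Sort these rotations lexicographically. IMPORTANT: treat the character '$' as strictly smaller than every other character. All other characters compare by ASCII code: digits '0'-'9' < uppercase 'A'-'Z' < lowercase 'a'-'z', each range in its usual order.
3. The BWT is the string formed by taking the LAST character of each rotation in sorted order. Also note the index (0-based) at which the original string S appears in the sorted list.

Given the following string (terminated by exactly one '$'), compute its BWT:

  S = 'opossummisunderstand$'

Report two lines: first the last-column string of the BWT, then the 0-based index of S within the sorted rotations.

Answer: dtnndmmuau$poeorsisss
10

Derivation:
All 21 rotations (rotation i = S[i:]+S[:i]):
  rot[0] = opossummisunderstand$
  rot[1] = possummisunderstand$o
  rot[2] = ossummisunderstand$op
  rot[3] = ssummisunderstand$opo
  rot[4] = summisunderstand$opos
  rot[5] = ummisunderstand$oposs
  rot[6] = mmisunderstand$opossu
  rot[7] = misunderstand$opossum
  rot[8] = isunderstand$opossumm
  rot[9] = sunderstand$opossummi
  rot[10] = understand$opossummis
  rot[11] = nderstand$opossummisu
  rot[12] = derstand$opossummisun
  rot[13] = erstand$opossummisund
  rot[14] = rstand$opossummisunde
  rot[15] = stand$opossummisunder
  rot[16] = tand$opossummisunders
  rot[17] = and$opossummisunderst
  rot[18] = nd$opossummisundersta
  rot[19] = d$opossummisunderstan
  rot[20] = $opossummisunderstand
Sorted (with $ < everything):
  sorted[0] = $opossummisunderstand  (last char: 'd')
  sorted[1] = and$opossummisunderst  (last char: 't')
  sorted[2] = d$opossummisunderstan  (last char: 'n')
  sorted[3] = derstand$opossummisun  (last char: 'n')
  sorted[4] = erstand$opossummisund  (last char: 'd')
  sorted[5] = isunderstand$opossumm  (last char: 'm')
  sorted[6] = misunderstand$opossum  (last char: 'm')
  sorted[7] = mmisunderstand$opossu  (last char: 'u')
  sorted[8] = nd$opossummisundersta  (last char: 'a')
  sorted[9] = nderstand$opossummisu  (last char: 'u')
  sorted[10] = opossummisunderstand$  (last char: '$')
  sorted[11] = ossummisunderstand$op  (last char: 'p')
  sorted[12] = possummisunderstand$o  (last char: 'o')
  sorted[13] = rstand$opossummisunde  (last char: 'e')
  sorted[14] = ssummisunderstand$opo  (last char: 'o')
  sorted[15] = stand$opossummisunder  (last char: 'r')
  sorted[16] = summisunderstand$opos  (last char: 's')
  sorted[17] = sunderstand$opossummi  (last char: 'i')
  sorted[18] = tand$opossummisunders  (last char: 's')
  sorted[19] = ummisunderstand$oposs  (last char: 's')
  sorted[20] = understand$opossummis  (last char: 's')
Last column: dtnndmmuau$poeorsisss
Original string S is at sorted index 10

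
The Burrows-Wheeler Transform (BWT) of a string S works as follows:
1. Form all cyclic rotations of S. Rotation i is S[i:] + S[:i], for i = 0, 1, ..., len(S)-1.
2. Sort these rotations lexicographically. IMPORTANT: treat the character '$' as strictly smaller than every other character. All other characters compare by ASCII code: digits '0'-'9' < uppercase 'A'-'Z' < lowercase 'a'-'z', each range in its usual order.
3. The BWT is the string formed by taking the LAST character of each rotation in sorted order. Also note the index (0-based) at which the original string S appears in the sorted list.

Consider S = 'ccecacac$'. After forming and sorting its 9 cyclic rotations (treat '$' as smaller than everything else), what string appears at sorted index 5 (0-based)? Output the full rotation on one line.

Answer: cacac$cce

Derivation:
All 9 rotations (rotation i = S[i:]+S[:i]):
  rot[0] = ccecacac$
  rot[1] = cecacac$c
  rot[2] = ecacac$cc
  rot[3] = cacac$cce
  rot[4] = acac$ccec
  rot[5] = cac$cceca
  rot[6] = ac$ccecac
  rot[7] = c$ccecaca
  rot[8] = $ccecacac
Sorted (with $ < everything):
  sorted[0] = $ccecacac
  sorted[1] = ac$ccecac
  sorted[2] = acac$ccec
  sorted[3] = c$ccecaca
  sorted[4] = cac$cceca
  sorted[5] = cacac$cce
  sorted[6] = ccecacac$
  sorted[7] = cecacac$c
  sorted[8] = ecacac$cc
sorted[5] = cacac$cce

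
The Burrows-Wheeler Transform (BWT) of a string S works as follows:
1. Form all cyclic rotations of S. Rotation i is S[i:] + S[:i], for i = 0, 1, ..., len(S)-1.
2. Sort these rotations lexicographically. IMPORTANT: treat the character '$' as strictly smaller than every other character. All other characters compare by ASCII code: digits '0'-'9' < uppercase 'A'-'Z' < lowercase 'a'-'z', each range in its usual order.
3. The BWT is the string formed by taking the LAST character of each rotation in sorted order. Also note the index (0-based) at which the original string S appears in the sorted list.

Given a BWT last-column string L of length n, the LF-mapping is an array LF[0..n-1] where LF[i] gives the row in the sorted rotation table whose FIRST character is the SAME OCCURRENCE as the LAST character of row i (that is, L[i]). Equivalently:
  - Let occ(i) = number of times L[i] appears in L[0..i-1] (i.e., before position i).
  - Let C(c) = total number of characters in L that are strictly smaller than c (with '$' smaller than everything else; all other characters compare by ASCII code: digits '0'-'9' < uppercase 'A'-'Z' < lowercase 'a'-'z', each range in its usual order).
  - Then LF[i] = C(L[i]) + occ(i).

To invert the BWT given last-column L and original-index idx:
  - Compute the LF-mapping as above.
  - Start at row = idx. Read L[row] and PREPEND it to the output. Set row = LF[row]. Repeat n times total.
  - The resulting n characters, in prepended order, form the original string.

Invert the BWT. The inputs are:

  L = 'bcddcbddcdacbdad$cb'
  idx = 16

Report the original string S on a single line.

Answer: dccbbdadbddcaccddb$

Derivation:
LF mapping: 3 7 12 13 8 4 14 15 9 16 1 10 5 17 2 18 0 11 6
Walk LF starting at row 16, prepending L[row]:
  step 1: row=16, L[16]='$', prepend. Next row=LF[16]=0
  step 2: row=0, L[0]='b', prepend. Next row=LF[0]=3
  step 3: row=3, L[3]='d', prepend. Next row=LF[3]=13
  step 4: row=13, L[13]='d', prepend. Next row=LF[13]=17
  step 5: row=17, L[17]='c', prepend. Next row=LF[17]=11
  step 6: row=11, L[11]='c', prepend. Next row=LF[11]=10
  step 7: row=10, L[10]='a', prepend. Next row=LF[10]=1
  step 8: row=1, L[1]='c', prepend. Next row=LF[1]=7
  step 9: row=7, L[7]='d', prepend. Next row=LF[7]=15
  step 10: row=15, L[15]='d', prepend. Next row=LF[15]=18
  step 11: row=18, L[18]='b', prepend. Next row=LF[18]=6
  step 12: row=6, L[6]='d', prepend. Next row=LF[6]=14
  step 13: row=14, L[14]='a', prepend. Next row=LF[14]=2
  step 14: row=2, L[2]='d', prepend. Next row=LF[2]=12
  step 15: row=12, L[12]='b', prepend. Next row=LF[12]=5
  step 16: row=5, L[5]='b', prepend. Next row=LF[5]=4
  step 17: row=4, L[4]='c', prepend. Next row=LF[4]=8
  step 18: row=8, L[8]='c', prepend. Next row=LF[8]=9
  step 19: row=9, L[9]='d', prepend. Next row=LF[9]=16
Reversed output: dccbbdadbddcaccddb$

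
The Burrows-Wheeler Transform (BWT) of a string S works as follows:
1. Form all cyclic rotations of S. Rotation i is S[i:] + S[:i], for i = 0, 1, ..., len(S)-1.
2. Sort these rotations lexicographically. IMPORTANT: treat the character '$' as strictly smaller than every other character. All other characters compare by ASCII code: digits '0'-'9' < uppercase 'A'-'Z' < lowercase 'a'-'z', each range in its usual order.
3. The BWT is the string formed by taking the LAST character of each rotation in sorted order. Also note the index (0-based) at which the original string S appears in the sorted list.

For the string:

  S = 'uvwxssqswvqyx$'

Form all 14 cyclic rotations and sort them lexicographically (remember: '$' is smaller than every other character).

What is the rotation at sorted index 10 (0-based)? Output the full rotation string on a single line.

Answer: wxssqswvqyx$uv

Derivation:
All 14 rotations (rotation i = S[i:]+S[:i]):
  rot[0] = uvwxssqswvqyx$
  rot[1] = vwxssqswvqyx$u
  rot[2] = wxssqswvqyx$uv
  rot[3] = xssqswvqyx$uvw
  rot[4] = ssqswvqyx$uvwx
  rot[5] = sqswvqyx$uvwxs
  rot[6] = qswvqyx$uvwxss
  rot[7] = swvqyx$uvwxssq
  rot[8] = wvqyx$uvwxssqs
  rot[9] = vqyx$uvwxssqsw
  rot[10] = qyx$uvwxssqswv
  rot[11] = yx$uvwxssqswvq
  rot[12] = x$uvwxssqswvqy
  rot[13] = $uvwxssqswvqyx
Sorted (with $ < everything):
  sorted[0] = $uvwxssqswvqyx
  sorted[1] = qswvqyx$uvwxss
  sorted[2] = qyx$uvwxssqswv
  sorted[3] = sqswvqyx$uvwxs
  sorted[4] = ssqswvqyx$uvwx
  sorted[5] = swvqyx$uvwxssq
  sorted[6] = uvwxssqswvqyx$
  sorted[7] = vqyx$uvwxssqsw
  sorted[8] = vwxssqswvqyx$u
  sorted[9] = wvqyx$uvwxssqs
  sorted[10] = wxssqswvqyx$uv
  sorted[11] = x$uvwxssqswvqy
  sorted[12] = xssqswvqyx$uvw
  sorted[13] = yx$uvwxssqswvq
sorted[10] = wxssqswvqyx$uv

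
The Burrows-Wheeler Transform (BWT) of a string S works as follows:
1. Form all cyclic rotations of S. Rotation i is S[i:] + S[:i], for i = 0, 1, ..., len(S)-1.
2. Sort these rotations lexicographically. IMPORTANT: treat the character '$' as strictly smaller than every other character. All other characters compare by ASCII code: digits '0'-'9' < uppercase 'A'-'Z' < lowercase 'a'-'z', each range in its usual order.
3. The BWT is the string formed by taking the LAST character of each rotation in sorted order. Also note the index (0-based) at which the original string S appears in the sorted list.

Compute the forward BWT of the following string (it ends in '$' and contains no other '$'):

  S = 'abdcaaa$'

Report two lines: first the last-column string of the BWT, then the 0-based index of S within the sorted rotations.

All 8 rotations (rotation i = S[i:]+S[:i]):
  rot[0] = abdcaaa$
  rot[1] = bdcaaa$a
  rot[2] = dcaaa$ab
  rot[3] = caaa$abd
  rot[4] = aaa$abdc
  rot[5] = aa$abdca
  rot[6] = a$abdcaa
  rot[7] = $abdcaaa
Sorted (with $ < everything):
  sorted[0] = $abdcaaa  (last char: 'a')
  sorted[1] = a$abdcaa  (last char: 'a')
  sorted[2] = aa$abdca  (last char: 'a')
  sorted[3] = aaa$abdc  (last char: 'c')
  sorted[4] = abdcaaa$  (last char: '$')
  sorted[5] = bdcaaa$a  (last char: 'a')
  sorted[6] = caaa$abd  (last char: 'd')
  sorted[7] = dcaaa$ab  (last char: 'b')
Last column: aaac$adb
Original string S is at sorted index 4

Answer: aaac$adb
4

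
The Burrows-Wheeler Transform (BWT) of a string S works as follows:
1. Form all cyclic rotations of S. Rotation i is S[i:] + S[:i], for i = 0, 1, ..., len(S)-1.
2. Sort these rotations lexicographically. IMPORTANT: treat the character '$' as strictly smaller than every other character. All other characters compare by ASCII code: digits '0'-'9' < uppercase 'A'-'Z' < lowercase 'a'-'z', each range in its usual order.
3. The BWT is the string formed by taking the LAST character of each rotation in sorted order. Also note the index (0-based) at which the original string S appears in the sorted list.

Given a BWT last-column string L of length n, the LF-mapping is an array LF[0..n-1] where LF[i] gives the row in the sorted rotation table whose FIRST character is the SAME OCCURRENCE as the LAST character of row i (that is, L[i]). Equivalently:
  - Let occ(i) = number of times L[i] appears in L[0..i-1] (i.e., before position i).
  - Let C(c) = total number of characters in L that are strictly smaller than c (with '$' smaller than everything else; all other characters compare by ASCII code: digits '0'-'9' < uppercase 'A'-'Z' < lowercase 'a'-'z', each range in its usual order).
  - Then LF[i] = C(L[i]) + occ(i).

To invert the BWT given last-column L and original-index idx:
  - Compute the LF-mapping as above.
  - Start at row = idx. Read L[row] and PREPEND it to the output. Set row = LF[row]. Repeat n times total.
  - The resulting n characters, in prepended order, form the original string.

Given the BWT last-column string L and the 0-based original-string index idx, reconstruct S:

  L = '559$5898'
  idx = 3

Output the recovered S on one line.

Answer: 5889955$

Derivation:
LF mapping: 1 2 6 0 3 4 7 5
Walk LF starting at row 3, prepending L[row]:
  step 1: row=3, L[3]='$', prepend. Next row=LF[3]=0
  step 2: row=0, L[0]='5', prepend. Next row=LF[0]=1
  step 3: row=1, L[1]='5', prepend. Next row=LF[1]=2
  step 4: row=2, L[2]='9', prepend. Next row=LF[2]=6
  step 5: row=6, L[6]='9', prepend. Next row=LF[6]=7
  step 6: row=7, L[7]='8', prepend. Next row=LF[7]=5
  step 7: row=5, L[5]='8', prepend. Next row=LF[5]=4
  step 8: row=4, L[4]='5', prepend. Next row=LF[4]=3
Reversed output: 5889955$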